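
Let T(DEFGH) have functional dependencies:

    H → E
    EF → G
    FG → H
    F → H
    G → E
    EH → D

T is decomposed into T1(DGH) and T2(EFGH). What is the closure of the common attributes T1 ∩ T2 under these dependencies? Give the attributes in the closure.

T1 ∩ T2 = {GH}.
H → E applies, adding E
EH → D applies, adding D
Closure: {DEGH}.

DEGH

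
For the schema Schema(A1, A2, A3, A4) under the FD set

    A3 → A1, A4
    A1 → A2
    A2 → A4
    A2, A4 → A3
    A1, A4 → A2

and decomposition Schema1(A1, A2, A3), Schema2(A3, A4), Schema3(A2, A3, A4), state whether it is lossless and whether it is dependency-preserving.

lossless and dependency-preserving

Lossless test (chase): Rows 1 and 2 agree on A3; apply A3→A1, A4 and equate their A1, A4 entries. Rows 1 and 3 agree on A3; apply A3→A1, A4 and equate their A1, A4 entries. Rows 1 and 2 agree on A1; apply A1→A2 and equate their A2 entries. Row 1 is now all distinguished symbols — the join is lossless.
Dependency preservation: A3 → A1, A4; A1, A4 → A2 are not contained in any single fragment, but the restricted closure of each left-hand side across the fragments still reaches the right-hand side; the remaining FDs each lie inside some fragment. All dependencies are preserved.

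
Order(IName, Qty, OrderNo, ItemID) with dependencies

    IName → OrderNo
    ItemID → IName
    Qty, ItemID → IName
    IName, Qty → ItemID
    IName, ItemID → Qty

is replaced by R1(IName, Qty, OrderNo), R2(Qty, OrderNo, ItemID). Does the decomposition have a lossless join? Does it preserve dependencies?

lossy and not dependency-preserving

Lossless test: (Qty, OrderNo)⁺ = {Qty, OrderNo}, which is a superkey of neither fragment — lossy.
Dependency preservation: the restricted closure of {ItemID} across the fragments never reaches {IName}, so ItemID → IName cannot be enforced without a join — not preserved.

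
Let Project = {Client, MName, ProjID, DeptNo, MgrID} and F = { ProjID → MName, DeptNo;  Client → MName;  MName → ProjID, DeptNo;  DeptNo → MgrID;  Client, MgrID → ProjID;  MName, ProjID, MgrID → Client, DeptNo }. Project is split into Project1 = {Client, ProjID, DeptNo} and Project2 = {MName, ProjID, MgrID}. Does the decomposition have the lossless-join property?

Common attributes: Project1 ∩ Project2 = {ProjID}.
Closure of {ProjID}: ProjID → MName, DeptNo applies, adding MName, DeptNo; DeptNo → MgrID applies, adding MgrID; MName, ProjID, MgrID → Client, DeptNo applies, adding Client. So (ProjID)⁺ = {Client, MName, ProjID, DeptNo, MgrID}.
This closure contains every attribute of Project1, so Project1 ∩ Project2 → Project1. The join is lossless.

Yes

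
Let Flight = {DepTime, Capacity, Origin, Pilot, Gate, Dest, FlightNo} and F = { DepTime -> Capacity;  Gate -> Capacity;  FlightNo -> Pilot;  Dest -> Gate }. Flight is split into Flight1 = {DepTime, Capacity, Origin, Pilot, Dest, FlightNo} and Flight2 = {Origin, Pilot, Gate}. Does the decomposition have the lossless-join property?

No

Common attributes: Flight1 ∩ Flight2 = {Origin, Pilot}.
No dependency enlarges {Origin, Pilot}, so (Origin, Pilot)⁺ = {Origin, Pilot}.
The closure contains neither all of Flight1 = {DepTime, Capacity, Origin, Pilot, Dest, FlightNo} nor all of Flight2 = {Origin, Pilot, Gate}, so the common attributes are not a superkey of either fragment. The join is lossy.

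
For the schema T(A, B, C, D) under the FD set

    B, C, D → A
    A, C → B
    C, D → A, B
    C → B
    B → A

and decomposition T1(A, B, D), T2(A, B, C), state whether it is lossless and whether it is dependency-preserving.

Lossless test: (A, B)⁺ = {A, B}, which is a superkey of neither fragment — lossy.
Dependency preservation: B, C, D → A; C, D → A, B are not contained in any single fragment, but the restricted closure of each left-hand side across the fragments still reaches the right-hand side; the remaining FDs each lie inside some fragment. All dependencies are preserved.

lossy but dependency-preserving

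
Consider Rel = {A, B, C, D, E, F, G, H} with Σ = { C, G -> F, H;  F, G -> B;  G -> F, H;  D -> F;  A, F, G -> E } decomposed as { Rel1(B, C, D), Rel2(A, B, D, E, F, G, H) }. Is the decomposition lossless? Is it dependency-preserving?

lossy but dependency-preserving

Lossless test: (B, D)⁺ = {B, D, F}, which is a superkey of neither fragment — lossy.
Dependency preservation: C, G → F, H is not contained in any single fragment, but the restricted closure of its left-hand side across the fragments still reaches the right-hand side; the remaining FDs each lie inside some fragment. All dependencies are preserved.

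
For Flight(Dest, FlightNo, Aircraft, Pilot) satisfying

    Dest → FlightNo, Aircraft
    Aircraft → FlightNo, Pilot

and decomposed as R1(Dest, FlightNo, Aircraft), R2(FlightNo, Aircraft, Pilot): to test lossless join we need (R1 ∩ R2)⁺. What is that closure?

R1 ∩ R2 = {FlightNo, Aircraft}.
Aircraft → FlightNo, Pilot applies, adding Pilot
Closure: {FlightNo, Aircraft, Pilot}.

FlightNo, Aircraft, Pilot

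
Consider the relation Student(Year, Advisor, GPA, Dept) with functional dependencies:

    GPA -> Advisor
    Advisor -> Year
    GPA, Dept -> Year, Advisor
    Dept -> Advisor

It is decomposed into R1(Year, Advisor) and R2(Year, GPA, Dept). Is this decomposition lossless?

No

Common attributes: R1 ∩ R2 = {Year}.
No dependency enlarges {Year}, so (Year)⁺ = {Year}.
The closure contains neither all of R1 = {Year, Advisor} nor all of R2 = {Year, GPA, Dept}, so the common attributes are not a superkey of either fragment. The join is lossy.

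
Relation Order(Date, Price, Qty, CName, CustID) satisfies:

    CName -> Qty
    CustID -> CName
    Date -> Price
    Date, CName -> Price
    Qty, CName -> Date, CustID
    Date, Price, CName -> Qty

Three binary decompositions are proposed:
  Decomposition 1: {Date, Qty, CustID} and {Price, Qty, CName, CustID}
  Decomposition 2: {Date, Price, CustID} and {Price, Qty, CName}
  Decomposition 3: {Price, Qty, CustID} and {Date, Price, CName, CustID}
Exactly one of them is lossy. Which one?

Decomposition 1: common = {Qty, CustID}, closure = {Date, Price, Qty, CName, CustID} → lossless.
Decomposition 2: common = {Price}, closure = {Price} → lossy.
Decomposition 3: common = {Price, CustID}, closure = {Date, Price, Qty, CName, CustID} → lossless.

Decomposition 2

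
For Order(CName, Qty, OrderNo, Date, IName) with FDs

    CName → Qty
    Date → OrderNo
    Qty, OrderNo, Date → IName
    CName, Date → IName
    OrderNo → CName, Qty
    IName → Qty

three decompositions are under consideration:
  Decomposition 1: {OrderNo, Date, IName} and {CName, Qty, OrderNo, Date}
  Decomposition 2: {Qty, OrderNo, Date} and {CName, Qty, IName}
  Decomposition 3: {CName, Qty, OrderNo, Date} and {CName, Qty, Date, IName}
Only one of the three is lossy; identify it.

Decomposition 2

Decomposition 1: common = {OrderNo, Date}, closure = {CName, Qty, OrderNo, Date, IName} → lossless.
Decomposition 2: common = {Qty}, closure = {Qty} → lossy.
Decomposition 3: common = {CName, Qty, Date}, closure = {CName, Qty, OrderNo, Date, IName} → lossless.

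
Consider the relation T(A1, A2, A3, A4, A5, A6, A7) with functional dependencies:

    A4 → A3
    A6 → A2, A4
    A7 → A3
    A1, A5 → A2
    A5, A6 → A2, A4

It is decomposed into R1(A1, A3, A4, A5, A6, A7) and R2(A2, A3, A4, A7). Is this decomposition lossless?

No

Common attributes: R1 ∩ R2 = {A3, A4, A7}.
No dependency enlarges {A3, A4, A7}, so (A3, A4, A7)⁺ = {A3, A4, A7}.
The closure contains neither all of R1 = {A1, A3, A4, A5, A6, A7} nor all of R2 = {A2, A3, A4, A7}, so the common attributes are not a superkey of either fragment. The join is lossy.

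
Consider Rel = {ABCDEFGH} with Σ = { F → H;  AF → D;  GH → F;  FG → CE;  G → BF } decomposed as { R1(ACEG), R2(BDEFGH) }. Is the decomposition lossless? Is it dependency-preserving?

lossy and not dependency-preserving

Lossless test: (EG)⁺ = {BCEFGH}, which is a superkey of neither fragment — lossy.
Dependency preservation: the restricted closure of {AF} across the fragments never reaches {D}, so AF → D cannot be enforced without a join — not preserved.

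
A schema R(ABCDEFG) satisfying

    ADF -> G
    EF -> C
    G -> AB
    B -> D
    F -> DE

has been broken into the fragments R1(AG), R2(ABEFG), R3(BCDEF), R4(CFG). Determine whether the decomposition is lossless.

Chase test. Columns are ABCDEFG; row i has aⱼ where attribute j ∈ Ri, else bᵢⱼ.
Initial tableau (one row per fragment):
  row 1: a1 b12 b13 b14 b15 b16 a7
  row 2: a1 a2 b23 b24 a5 a6 a7
  row 3: b31 a2 a3 a4 a5 a6 b37
  row 4: b41 b42 a3 b44 b45 a6 a7
Rows 2 and 3 agree on EF; apply EF→C and equate their C entries.
Rows 1 and 2 agree on G; apply G→AB and equate their AB entries.
Rows 1 and 4 agree on G; apply G→AB and equate their AB entries.
Rows 1 and 2 agree on B; apply B→D and equate their D entries.
Rows 1 and 3 agree on B; apply B→D and equate their D entries.
Rows 1 and 4 agree on B; apply B→D and equate their D entries.
Rows 2 and 4 agree on F; apply F→DE and equate their DE entries.
Row 2 is now all distinguished symbols — the join is lossless.

Yes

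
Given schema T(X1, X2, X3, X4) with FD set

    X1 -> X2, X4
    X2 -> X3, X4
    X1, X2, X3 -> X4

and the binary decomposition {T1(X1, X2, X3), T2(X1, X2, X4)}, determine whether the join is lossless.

Yes

Common attributes: T1 ∩ T2 = {X1, X2}.
Closure of {X1, X2}: X1 → X2, X4 applies, adding X4; X2 → X3, X4 applies, adding X3. So (X1, X2)⁺ = {X1, X2, X3, X4}.
This closure contains every attribute of T1, so T1 ∩ T2 → T1. The join is lossless.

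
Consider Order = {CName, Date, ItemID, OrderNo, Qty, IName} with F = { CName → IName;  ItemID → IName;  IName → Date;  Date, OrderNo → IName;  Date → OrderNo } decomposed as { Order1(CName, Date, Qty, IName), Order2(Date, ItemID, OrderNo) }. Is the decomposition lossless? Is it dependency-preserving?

Lossless test: (Date)⁺ = {Date, OrderNo, IName}, which is a superkey of neither fragment — lossy.
Dependency preservation: ItemID → IName; Date, OrderNo → IName are not contained in any single fragment, but the restricted closure of each left-hand side across the fragments still reaches the right-hand side; the remaining FDs each lie inside some fragment. All dependencies are preserved.

lossy but dependency-preserving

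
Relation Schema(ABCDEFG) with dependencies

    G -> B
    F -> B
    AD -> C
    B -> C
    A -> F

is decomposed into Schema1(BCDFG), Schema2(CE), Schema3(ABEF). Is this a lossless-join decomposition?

Chase test. Columns are ABCDEFG; row i has aⱼ where attribute j ∈ Schemai, else bᵢⱼ.
Initial tableau (one row per fragment):
  row 1: b11 a2 a3 a4 b15 a6 a7
  row 2: b21 b22 a3 b24 a5 b26 b27
  row 3: a1 a2 b33 b34 a5 a6 b37
Rows 1 and 3 agree on B; apply B→C and equate their C entries.
No row becomes fully distinguished — the join is lossy.

No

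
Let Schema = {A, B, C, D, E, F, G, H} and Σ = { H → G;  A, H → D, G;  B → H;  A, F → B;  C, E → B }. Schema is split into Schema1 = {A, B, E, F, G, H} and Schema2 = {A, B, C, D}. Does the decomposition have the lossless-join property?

Common attributes: Schema1 ∩ Schema2 = {A, B}.
Closure of {A, B}: B → H applies, adding H; H → G applies, adding G; A, H → D, G applies, adding D. So (A, B)⁺ = {A, B, D, G, H}.
The closure contains neither all of Schema1 = {A, B, E, F, G, H} nor all of Schema2 = {A, B, C, D}, so the common attributes are not a superkey of either fragment. The join is lossy.

No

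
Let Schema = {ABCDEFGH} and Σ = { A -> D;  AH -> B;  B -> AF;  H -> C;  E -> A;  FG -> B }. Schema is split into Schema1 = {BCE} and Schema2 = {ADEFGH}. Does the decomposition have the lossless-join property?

Common attributes: Schema1 ∩ Schema2 = {E}.
Closure of {E}: E → A applies, adding A; A → D applies, adding D. So (E)⁺ = {ADE}.
The closure contains neither all of Schema1 = {BCE} nor all of Schema2 = {ADEFGH}, so the common attributes are not a superkey of either fragment. The join is lossy.

No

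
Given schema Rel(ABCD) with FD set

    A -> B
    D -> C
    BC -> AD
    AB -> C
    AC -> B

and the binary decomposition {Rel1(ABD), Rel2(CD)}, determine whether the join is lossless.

Yes

Common attributes: Rel1 ∩ Rel2 = {D}.
Closure of {D}: D → C applies, adding C. So (D)⁺ = {CD}.
This closure contains every attribute of Rel2, so Rel1 ∩ Rel2 → Rel2. The join is lossless.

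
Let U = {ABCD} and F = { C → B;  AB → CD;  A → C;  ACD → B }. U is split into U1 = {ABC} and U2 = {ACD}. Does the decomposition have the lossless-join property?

Yes

Common attributes: U1 ∩ U2 = {AC}.
Closure of {AC}: C → B applies, adding B; AB → CD applies, adding D. So (AC)⁺ = {ABCD}.
This closure contains every attribute of U1, so U1 ∩ U2 → U1. The join is lossless.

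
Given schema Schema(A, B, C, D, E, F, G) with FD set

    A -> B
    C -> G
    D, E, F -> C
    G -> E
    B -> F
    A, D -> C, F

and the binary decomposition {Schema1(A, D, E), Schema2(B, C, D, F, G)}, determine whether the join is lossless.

No

Common attributes: Schema1 ∩ Schema2 = {D}.
No dependency enlarges {D}, so (D)⁺ = {D}.
The closure contains neither all of Schema1 = {A, D, E} nor all of Schema2 = {B, C, D, F, G}, so the common attributes are not a superkey of either fragment. The join is lossy.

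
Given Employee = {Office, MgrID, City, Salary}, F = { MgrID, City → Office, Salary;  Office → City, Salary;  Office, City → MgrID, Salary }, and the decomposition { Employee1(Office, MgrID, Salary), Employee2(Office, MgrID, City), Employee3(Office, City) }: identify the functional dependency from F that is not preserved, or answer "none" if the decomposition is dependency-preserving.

MgrID, City → Office, Salary: restricted closure across fragments reaches Office, Salary.
Office → City, Salary: restricted closure across fragments reaches City, Salary.
Office, City → MgrID, Salary: restricted closure across fragments reaches MgrID, Salary.
Every dependency is enforceable on the fragments, so the decomposition is dependency-preserving.

none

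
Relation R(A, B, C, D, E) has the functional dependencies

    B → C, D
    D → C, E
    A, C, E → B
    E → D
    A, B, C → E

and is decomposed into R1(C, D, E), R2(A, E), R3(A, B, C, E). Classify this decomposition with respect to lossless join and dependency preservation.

Lossless test (chase): Rows 1 and 2 agree on E; apply E→D and equate their D entries. Rows 1 and 3 agree on E; apply E→D and equate their D entries. Rows 1 and 2 agree on D; apply D→C, E and equate their C, E entries. Rows 2 and 3 agree on A, C, E; apply A, C, E→B and equate their B entries. Row 2 is now all distinguished symbols — the join is lossless.
Dependency preservation: B → C, D is not contained in any single fragment, but the restricted closure of its left-hand side across the fragments still reaches the right-hand side; the remaining FDs each lie inside some fragment. All dependencies are preserved.

lossless and dependency-preserving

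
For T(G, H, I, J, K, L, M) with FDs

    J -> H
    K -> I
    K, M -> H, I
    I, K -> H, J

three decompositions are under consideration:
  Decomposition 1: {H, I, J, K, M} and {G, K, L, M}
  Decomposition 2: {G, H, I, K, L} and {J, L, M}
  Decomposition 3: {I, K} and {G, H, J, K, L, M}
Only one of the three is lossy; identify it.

Decomposition 1: common = {K, M}, closure = {H, I, J, K, M} → lossless.
Decomposition 2: common = {L}, closure = {L} → lossy.
Decomposition 3: common = {K}, closure = {H, I, J, K} → lossless.

Decomposition 2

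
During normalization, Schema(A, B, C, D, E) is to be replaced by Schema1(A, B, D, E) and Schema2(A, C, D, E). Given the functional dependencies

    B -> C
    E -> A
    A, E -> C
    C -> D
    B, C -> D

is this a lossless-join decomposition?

Common attributes: Schema1 ∩ Schema2 = {A, D, E}.
Closure of {A, D, E}: A, E → C applies, adding C. So (A, D, E)⁺ = {A, C, D, E}.
This closure contains every attribute of Schema2, so Schema1 ∩ Schema2 → Schema2. The join is lossless.

Yes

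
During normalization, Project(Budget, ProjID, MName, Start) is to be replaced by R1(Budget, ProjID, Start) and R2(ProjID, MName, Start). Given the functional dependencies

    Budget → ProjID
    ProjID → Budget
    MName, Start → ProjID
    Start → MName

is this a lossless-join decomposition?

Yes

Common attributes: R1 ∩ R2 = {ProjID, Start}.
Closure of {ProjID, Start}: ProjID → Budget applies, adding Budget; Start → MName applies, adding MName. So (ProjID, Start)⁺ = {Budget, ProjID, MName, Start}.
This closure contains every attribute of R1, so R1 ∩ R2 → R1. The join is lossless.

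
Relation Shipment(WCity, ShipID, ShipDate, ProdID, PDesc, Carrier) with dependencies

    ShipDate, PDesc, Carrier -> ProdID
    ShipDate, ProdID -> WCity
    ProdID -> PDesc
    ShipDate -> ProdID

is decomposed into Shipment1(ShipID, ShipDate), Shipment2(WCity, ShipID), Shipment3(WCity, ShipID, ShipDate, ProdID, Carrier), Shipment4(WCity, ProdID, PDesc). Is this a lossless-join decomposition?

Chase test. Columns are WCity, ShipID, ShipDate, ProdID, PDesc, Carrier; row i has aⱼ where attribute j ∈ Shipmenti, else bᵢⱼ.
Initial tableau (one row per fragment):
  row 1: b11 a2 a3 b14 b15 b16
  row 2: a1 a2 b23 b24 b25 b26
  row 3: a1 a2 a3 a4 b35 a6
  row 4: a1 b42 b43 a4 a5 b46
Rows 3 and 4 agree on ProdID; apply ProdID→PDesc and equate their PDesc entries.
Rows 1 and 3 agree on ShipDate; apply ShipDate→ProdID and equate their ProdID entries.
Rows 1 and 3 agree on ShipDate, ProdID; apply ShipDate, ProdID→WCity and equate their WCity entries.
Rows 1 and 3 agree on ProdID; apply ProdID→PDesc and equate their PDesc entries.
Row 3 is now all distinguished symbols — the join is lossless.

Yes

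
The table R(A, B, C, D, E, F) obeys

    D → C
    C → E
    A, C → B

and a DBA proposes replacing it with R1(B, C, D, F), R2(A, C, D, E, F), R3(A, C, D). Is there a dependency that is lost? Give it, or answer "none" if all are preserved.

Check A, C → B: no single fragment contains all of {A, B, C}, and the restricted closure of {A, C} across the fragments never reaches {B}.
D → C is preserved.
C → E is preserved.

A, C → B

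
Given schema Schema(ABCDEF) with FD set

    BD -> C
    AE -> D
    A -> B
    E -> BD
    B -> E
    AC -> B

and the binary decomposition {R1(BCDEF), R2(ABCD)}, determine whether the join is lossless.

No

Common attributes: R1 ∩ R2 = {BCD}.
Closure of {BCD}: B → E applies, adding E. So (BCD)⁺ = {BCDE}.
The closure contains neither all of R1 = {BCDEF} nor all of R2 = {ABCD}, so the common attributes are not a superkey of either fragment. The join is lossy.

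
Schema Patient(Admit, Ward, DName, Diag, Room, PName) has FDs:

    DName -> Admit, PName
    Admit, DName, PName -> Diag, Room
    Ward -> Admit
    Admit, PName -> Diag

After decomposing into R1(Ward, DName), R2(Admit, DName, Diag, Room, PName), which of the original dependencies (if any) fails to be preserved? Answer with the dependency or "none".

Check Ward → Admit: no single fragment contains all of {Admit, Ward}, and the restricted closure of {Ward} across the fragments never reaches {Admit}.
DName → Admit, PName is preserved.
Admit, DName, PName → Diag, Room is preserved.
Admit, PName → Diag is preserved.

Ward -> Admit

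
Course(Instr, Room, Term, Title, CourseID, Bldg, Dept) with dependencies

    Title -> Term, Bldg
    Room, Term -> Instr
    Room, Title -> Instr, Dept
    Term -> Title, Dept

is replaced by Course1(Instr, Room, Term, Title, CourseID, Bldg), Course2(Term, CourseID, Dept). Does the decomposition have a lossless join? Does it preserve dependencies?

Lossless test: (Term, CourseID)⁺ = {Term, Title, CourseID, Bldg, Dept}, which contains all of one fragment — lossless.
Dependency preservation: Room, Title → Instr, Dept; Term → Title, Dept are not contained in any single fragment, but the restricted closure of each left-hand side across the fragments still reaches the right-hand side; the remaining FDs each lie inside some fragment. All dependencies are preserved.

lossless and dependency-preserving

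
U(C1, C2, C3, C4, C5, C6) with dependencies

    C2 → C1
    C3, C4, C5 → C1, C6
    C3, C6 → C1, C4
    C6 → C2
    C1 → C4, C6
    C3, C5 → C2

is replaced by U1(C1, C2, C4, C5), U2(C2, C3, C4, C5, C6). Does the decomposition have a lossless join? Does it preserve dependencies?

Lossless test: (C2, C4, C5)⁺ = {C1, C2, C4, C5, C6}, which contains all of one fragment — lossless.
Dependency preservation: C3, C4, C5 → C1, C6; C3, C6 → C1, C4; C1 → C4, C6 are not contained in any single fragment, but the restricted closure of each left-hand side across the fragments still reaches the right-hand side; the remaining FDs each lie inside some fragment. All dependencies are preserved.

lossless and dependency-preserving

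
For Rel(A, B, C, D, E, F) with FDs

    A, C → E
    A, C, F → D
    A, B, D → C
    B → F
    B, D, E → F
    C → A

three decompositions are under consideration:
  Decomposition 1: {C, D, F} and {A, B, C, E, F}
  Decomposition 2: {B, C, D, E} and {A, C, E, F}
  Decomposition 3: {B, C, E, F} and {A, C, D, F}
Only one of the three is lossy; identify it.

Decomposition 1: common = {C, F}, closure = {A, C, D, E, F} → lossless.
Decomposition 2: common = {C, E}, closure = {A, C, E} → lossy.
Decomposition 3: common = {C, F}, closure = {A, C, D, E, F} → lossless.

Decomposition 2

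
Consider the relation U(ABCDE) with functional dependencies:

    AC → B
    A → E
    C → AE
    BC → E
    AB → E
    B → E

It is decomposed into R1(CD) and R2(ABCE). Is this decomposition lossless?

Yes

Common attributes: R1 ∩ R2 = {C}.
Closure of {C}: C → AE applies, adding AE; AC → B applies, adding B. So (C)⁺ = {ABCE}.
This closure contains every attribute of R2, so R1 ∩ R2 → R2. The join is lossless.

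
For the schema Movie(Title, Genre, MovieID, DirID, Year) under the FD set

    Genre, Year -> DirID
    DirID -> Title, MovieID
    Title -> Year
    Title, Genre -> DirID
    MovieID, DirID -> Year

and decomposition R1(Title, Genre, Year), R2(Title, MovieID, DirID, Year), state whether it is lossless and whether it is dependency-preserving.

Lossless test: (Title, Year)⁺ = {Title, Year}, which is a superkey of neither fragment — lossy.
Dependency preservation: the restricted closure of {Genre, Year} across the fragments never reaches {DirID}, so Genre, Year → DirID cannot be enforced without a join — not preserved.

lossy and not dependency-preserving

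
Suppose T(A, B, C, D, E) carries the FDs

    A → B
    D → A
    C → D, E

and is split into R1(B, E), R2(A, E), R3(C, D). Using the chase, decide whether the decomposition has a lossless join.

Chase test. Columns are A, B, C, D, E; row i has aⱼ where attribute j ∈ Ri, else bᵢⱼ.
Initial tableau (one row per fragment):
  row 1: b11 a2 b13 b14 a5
  row 2: a1 b22 b23 b24 a5
  row 3: b31 b32 a3 a4 b35
No row becomes fully distinguished — the join is lossy.

No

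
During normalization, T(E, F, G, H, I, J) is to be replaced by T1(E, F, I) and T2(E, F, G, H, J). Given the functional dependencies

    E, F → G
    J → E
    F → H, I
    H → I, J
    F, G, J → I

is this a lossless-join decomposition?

Yes

Common attributes: T1 ∩ T2 = {E, F}.
Closure of {E, F}: E, F → G applies, adding G; F → H, I applies, adding H, I; H → I, J applies, adding J. So (E, F)⁺ = {E, F, G, H, I, J}.
This closure contains every attribute of T1, so T1 ∩ T2 → T1. The join is lossless.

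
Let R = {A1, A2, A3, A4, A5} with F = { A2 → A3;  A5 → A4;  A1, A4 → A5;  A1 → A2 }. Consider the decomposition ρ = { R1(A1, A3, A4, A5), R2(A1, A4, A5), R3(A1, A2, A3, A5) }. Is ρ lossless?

Chase test. Columns are A1, A2, A3, A4, A5; row i has aⱼ where attribute j ∈ Ri, else bᵢⱼ.
Initial tableau (one row per fragment):
  row 1: a1 b12 a3 a4 a5
  row 2: a1 b22 b23 a4 a5
  row 3: a1 a2 a3 b34 a5
Rows 1 and 3 agree on A5; apply A5→A4 and equate their A4 entries.
Rows 1 and 2 agree on A1; apply A1→A2 and equate their A2 entries.
Rows 1 and 3 agree on A1; apply A1→A2 and equate their A2 entries.
Rows 1 and 2 agree on A2; apply A2→A3 and equate their A3 entries.
Row 1 is now all distinguished symbols — the join is lossless.

Yes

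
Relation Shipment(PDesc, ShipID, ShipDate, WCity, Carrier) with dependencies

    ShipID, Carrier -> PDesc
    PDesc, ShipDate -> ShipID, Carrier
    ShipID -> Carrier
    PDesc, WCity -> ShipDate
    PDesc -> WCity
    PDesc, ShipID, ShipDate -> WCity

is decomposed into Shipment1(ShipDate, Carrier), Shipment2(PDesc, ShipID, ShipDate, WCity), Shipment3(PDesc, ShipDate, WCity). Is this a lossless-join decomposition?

Chase test. Columns are PDesc, ShipID, ShipDate, WCity, Carrier; row i has aⱼ where attribute j ∈ Shipmenti, else bᵢⱼ.
Initial tableau (one row per fragment):
  row 1: b11 b12 a3 b14 a5
  row 2: a1 a2 a3 a4 b25
  row 3: a1 b32 a3 a4 b35
Rows 2 and 3 agree on PDesc, ShipDate; apply PDesc, ShipDate→ShipID, Carrier and equate their ShipID, Carrier entries.
No row becomes fully distinguished — the join is lossy.

No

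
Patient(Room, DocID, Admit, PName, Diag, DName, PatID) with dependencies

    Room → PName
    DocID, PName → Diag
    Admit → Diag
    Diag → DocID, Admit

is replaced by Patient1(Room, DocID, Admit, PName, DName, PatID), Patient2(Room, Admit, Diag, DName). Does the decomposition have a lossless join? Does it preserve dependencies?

lossless and dependency-preserving

Lossless test: (Room, Admit, DName)⁺ = {Room, DocID, Admit, PName, Diag, DName}, which contains all of one fragment — lossless.
Dependency preservation: DocID, PName → Diag; Diag → DocID, Admit are not contained in any single fragment, but the restricted closure of each left-hand side across the fragments still reaches the right-hand side; the remaining FDs each lie inside some fragment. All dependencies are preserved.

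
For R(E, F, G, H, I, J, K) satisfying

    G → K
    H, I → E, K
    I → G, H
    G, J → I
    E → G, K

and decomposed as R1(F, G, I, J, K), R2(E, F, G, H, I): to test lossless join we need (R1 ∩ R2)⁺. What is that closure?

R1 ∩ R2 = {F, G, I}.
G → K applies, adding K
I → G, H applies, adding H
H, I → E, K applies, adding E
Closure: {E, F, G, H, I, K}.

E, F, G, H, I, K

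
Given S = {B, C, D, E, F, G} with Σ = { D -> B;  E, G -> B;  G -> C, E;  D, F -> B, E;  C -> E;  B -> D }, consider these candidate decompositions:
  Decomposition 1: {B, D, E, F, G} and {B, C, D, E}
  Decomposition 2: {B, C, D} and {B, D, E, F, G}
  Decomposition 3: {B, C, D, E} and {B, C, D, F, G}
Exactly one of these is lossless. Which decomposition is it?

Decomposition 1: common = {B, D, E}, closure = {B, D, E} → lossy.
Decomposition 2: common = {B, D}, closure = {B, D} → lossy.
Decomposition 3: common = {B, C, D}, closure = {B, C, D, E} → lossless.

Decomposition 3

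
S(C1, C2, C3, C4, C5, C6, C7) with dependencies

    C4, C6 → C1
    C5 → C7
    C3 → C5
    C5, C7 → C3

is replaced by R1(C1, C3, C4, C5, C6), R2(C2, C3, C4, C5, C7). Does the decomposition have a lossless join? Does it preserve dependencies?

Lossless test: (C3, C4, C5)⁺ = {C3, C4, C5, C7}, which is a superkey of neither fragment — lossy.
Dependency preservation: every FD's attributes lie within a single fragment, so each can be enforced locally — preserved.

lossy but dependency-preserving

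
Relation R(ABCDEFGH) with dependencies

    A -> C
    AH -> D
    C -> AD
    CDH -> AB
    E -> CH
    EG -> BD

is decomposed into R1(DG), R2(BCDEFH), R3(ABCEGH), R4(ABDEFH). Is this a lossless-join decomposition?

Chase test. Columns are ABCDEFGH; row i has aⱼ where attribute j ∈ Ri, else bᵢⱼ.
Initial tableau (one row per fragment):
  row 1: b11 b12 b13 a4 b15 b16 a7 b18
  row 2: b21 a2 a3 a4 a5 a6 b27 a8
  row 3: a1 a2 a3 b34 a5 b36 a7 a8
  row 4: a1 a2 b43 a4 a5 a6 b47 a8
Rows 3 and 4 agree on A; apply A→C and equate their C entries.
Rows 3 and 4 agree on AH; apply AH→D and equate their D entries.
Rows 2 and 3 agree on C; apply C→AD and equate their AD entries.
No row becomes fully distinguished — the join is lossy.

No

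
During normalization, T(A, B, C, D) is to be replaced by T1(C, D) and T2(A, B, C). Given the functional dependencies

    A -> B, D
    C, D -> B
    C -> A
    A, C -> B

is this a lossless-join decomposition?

Common attributes: T1 ∩ T2 = {C}.
Closure of {C}: C → A applies, adding A; A, C → B applies, adding B; A → B, D applies, adding D. So (C)⁺ = {A, B, C, D}.
This closure contains every attribute of T1, so T1 ∩ T2 → T1. The join is lossless.

Yes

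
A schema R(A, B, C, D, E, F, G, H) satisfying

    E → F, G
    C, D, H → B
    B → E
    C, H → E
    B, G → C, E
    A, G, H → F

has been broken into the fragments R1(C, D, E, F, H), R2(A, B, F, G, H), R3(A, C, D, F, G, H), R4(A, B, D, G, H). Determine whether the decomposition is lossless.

Chase test. Columns are A, B, C, D, E, F, G, H; row i has aⱼ where attribute j ∈ Ri, else bᵢⱼ.
Initial tableau (one row per fragment):
  row 1: b11 b12 a3 a4 a5 a6 b17 a8
  row 2: a1 a2 b23 b24 b25 a6 a7 a8
  row 3: a1 b32 a3 a4 b35 a6 a7 a8
  row 4: a1 a2 b43 a4 b45 b46 a7 a8
Rows 1 and 3 agree on C, D, H; apply C, D, H→B and equate their B entries.
Rows 1 and 3 agree on B; apply B→E and equate their E entries.
Rows 2 and 4 agree on B; apply B→E and equate their E entries.
Rows 2 and 4 agree on B, G; apply B, G→C, E and equate their C, E entries.
Rows 2 and 4 agree on A, G, H; apply A, G, H→F and equate their F entries.
Rows 1 and 3 agree on E; apply E→F, G and equate their F, G entries.
No row becomes fully distinguished — the join is lossy.

No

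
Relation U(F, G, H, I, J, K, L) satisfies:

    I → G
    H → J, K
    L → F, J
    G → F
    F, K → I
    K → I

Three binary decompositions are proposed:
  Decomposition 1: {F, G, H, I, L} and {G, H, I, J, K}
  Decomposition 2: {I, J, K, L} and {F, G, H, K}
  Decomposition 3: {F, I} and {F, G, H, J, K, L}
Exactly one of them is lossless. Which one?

Decomposition 1: common = {G, H, I}, closure = {F, G, H, I, J, K} → lossless.
Decomposition 2: common = {K}, closure = {F, G, I, K} → lossy.
Decomposition 3: common = {F}, closure = {F} → lossy.

Decomposition 1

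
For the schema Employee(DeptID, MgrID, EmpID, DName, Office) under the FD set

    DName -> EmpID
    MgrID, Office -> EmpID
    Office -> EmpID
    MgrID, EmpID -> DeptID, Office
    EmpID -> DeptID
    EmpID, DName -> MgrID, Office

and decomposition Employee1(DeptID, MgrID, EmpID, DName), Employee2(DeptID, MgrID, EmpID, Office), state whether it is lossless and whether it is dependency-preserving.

Lossless test: (DeptID, MgrID, EmpID)⁺ = {DeptID, MgrID, EmpID, Office}, which contains all of one fragment — lossless.
Dependency preservation: EmpID, DName → MgrID, Office is not contained in any single fragment, but the restricted closure of its left-hand side across the fragments still reaches the right-hand side; the remaining FDs each lie inside some fragment. All dependencies are preserved.

lossless and dependency-preserving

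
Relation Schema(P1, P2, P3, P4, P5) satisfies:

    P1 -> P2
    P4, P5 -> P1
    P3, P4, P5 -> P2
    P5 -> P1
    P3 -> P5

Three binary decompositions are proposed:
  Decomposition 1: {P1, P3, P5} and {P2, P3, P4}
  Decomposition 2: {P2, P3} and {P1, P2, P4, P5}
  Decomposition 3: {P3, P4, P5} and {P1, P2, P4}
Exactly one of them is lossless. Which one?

Decomposition 1: common = {P3}, closure = {P1, P2, P3, P5} → lossless.
Decomposition 2: common = {P2}, closure = {P2} → lossy.
Decomposition 3: common = {P4}, closure = {P4} → lossy.

Decomposition 1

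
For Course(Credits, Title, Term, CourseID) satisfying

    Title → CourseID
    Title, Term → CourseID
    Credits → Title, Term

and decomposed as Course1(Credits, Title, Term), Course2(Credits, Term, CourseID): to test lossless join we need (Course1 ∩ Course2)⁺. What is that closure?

Course1 ∩ Course2 = {Credits, Term}.
Credits → Title, Term applies, adding Title
Title → CourseID applies, adding CourseID
Closure: {Credits, Title, Term, CourseID}.

Credits, Title, Term, CourseID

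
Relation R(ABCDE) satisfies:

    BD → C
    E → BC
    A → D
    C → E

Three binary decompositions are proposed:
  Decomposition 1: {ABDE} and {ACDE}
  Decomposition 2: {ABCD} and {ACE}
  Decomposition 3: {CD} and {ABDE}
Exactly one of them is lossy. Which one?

Decomposition 1: common = {ADE}, closure = {ABCDE} → lossless.
Decomposition 2: common = {AC}, closure = {ABCDE} → lossless.
Decomposition 3: common = {D}, closure = {D} → lossy.

Decomposition 3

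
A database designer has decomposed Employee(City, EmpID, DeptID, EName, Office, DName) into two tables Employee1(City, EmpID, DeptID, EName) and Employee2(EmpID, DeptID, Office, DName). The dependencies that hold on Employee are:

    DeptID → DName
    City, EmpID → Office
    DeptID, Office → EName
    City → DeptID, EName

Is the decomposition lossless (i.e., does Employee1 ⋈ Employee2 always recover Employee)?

No

Common attributes: Employee1 ∩ Employee2 = {EmpID, DeptID}.
Closure of {EmpID, DeptID}: DeptID → DName applies, adding DName. So (EmpID, DeptID)⁺ = {EmpID, DeptID, DName}.
The closure contains neither all of Employee1 = {City, EmpID, DeptID, EName} nor all of Employee2 = {EmpID, DeptID, Office, DName}, so the common attributes are not a superkey of either fragment. The join is lossy.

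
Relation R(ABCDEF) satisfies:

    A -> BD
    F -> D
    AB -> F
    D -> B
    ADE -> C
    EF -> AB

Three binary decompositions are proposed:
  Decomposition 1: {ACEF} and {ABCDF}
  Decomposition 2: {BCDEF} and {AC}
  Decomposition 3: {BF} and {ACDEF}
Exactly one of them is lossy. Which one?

Decomposition 2

Decomposition 1: common = {ACF}, closure = {ABCDF} → lossless.
Decomposition 2: common = {C}, closure = {C} → lossy.
Decomposition 3: common = {F}, closure = {BDF} → lossless.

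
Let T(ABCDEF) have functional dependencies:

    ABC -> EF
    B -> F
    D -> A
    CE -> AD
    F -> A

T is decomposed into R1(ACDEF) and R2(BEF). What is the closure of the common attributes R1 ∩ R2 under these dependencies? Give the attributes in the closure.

AEF

R1 ∩ R2 = {EF}.
F → A applies, adding A
Closure: {AEF}.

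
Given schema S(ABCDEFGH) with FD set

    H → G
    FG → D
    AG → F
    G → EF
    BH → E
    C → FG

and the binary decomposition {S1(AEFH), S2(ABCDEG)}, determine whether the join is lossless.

No

Common attributes: S1 ∩ S2 = {AE}.
No dependency enlarges {AE}, so (AE)⁺ = {AE}.
The closure contains neither all of S1 = {AEFH} nor all of S2 = {ABCDEG}, so the common attributes are not a superkey of either fragment. The join is lossy.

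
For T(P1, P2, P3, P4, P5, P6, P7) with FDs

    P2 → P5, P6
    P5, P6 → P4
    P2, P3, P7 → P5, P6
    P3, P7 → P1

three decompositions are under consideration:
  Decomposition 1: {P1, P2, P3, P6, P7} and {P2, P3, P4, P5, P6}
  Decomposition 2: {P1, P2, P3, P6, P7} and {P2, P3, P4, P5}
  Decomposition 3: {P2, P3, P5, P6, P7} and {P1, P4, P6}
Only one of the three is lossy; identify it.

Decomposition 3

Decomposition 1: common = {P2, P3, P6}, closure = {P2, P3, P4, P5, P6} → lossless.
Decomposition 2: common = {P2, P3}, closure = {P2, P3, P4, P5, P6} → lossless.
Decomposition 3: common = {P6}, closure = {P6} → lossy.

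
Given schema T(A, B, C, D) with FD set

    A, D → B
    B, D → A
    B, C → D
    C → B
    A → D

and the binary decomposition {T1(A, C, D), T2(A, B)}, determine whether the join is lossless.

Yes

Common attributes: T1 ∩ T2 = {A}.
Closure of {A}: A → D applies, adding D; A, D → B applies, adding B. So (A)⁺ = {A, B, D}.
This closure contains every attribute of T2, so T1 ∩ T2 → T2. The join is lossless.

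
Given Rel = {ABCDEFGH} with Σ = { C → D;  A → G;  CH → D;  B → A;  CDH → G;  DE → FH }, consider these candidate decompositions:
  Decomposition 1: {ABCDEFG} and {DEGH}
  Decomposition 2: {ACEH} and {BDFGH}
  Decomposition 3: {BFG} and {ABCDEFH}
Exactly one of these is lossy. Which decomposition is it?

Decomposition 2

Decomposition 1: common = {DEG}, closure = {DEFGH} → lossless.
Decomposition 2: common = {H}, closure = {H} → lossy.
Decomposition 3: common = {BF}, closure = {ABFG} → lossless.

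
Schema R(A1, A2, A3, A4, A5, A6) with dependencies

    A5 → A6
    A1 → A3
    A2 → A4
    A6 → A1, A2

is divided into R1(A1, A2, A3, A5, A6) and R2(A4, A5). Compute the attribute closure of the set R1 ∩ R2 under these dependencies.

R1 ∩ R2 = {A5}.
A5 → A6 applies, adding A6
A6 → A1, A2 applies, adding A1, A2
A1 → A3 applies, adding A3
A2 → A4 applies, adding A4
Closure: {A1, A2, A3, A4, A5, A6}.

A1, A2, A3, A4, A5, A6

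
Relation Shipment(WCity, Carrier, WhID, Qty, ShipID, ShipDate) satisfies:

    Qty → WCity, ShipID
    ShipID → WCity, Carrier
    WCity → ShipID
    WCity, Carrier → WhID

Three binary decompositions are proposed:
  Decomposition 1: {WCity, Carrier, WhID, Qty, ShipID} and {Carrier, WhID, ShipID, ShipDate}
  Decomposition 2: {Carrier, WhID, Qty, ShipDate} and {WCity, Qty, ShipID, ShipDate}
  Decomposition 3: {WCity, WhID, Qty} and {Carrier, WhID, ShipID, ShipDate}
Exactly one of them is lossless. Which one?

Decomposition 2

Decomposition 1: common = {Carrier, WhID, ShipID}, closure = {WCity, Carrier, WhID, ShipID} → lossy.
Decomposition 2: common = {Qty, ShipDate}, closure = {WCity, Carrier, WhID, Qty, ShipID, ShipDate} → lossless.
Decomposition 3: common = {WhID}, closure = {WhID} → lossy.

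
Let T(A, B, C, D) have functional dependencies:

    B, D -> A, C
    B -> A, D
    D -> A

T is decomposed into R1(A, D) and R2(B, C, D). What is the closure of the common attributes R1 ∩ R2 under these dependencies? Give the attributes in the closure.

A, D

R1 ∩ R2 = {D}.
D → A applies, adding A
Closure: {A, D}.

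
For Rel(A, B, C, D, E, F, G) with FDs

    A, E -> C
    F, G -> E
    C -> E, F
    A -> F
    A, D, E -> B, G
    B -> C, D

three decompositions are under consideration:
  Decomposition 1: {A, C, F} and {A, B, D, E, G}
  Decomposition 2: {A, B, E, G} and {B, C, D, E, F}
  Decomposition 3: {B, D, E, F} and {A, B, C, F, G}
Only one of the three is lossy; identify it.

Decomposition 1: common = {A}, closure = {A, F} → lossy.
Decomposition 2: common = {B, E}, closure = {B, C, D, E, F} → lossless.
Decomposition 3: common = {B, F}, closure = {B, C, D, E, F} → lossless.

Decomposition 1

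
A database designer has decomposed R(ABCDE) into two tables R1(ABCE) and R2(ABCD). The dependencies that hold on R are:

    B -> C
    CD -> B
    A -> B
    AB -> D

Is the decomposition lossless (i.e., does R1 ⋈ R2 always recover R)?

Common attributes: R1 ∩ R2 = {ABC}.
Closure of {ABC}: AB → D applies, adding D. So (ABC)⁺ = {ABCD}.
This closure contains every attribute of R2, so R1 ∩ R2 → R2. The join is lossless.

Yes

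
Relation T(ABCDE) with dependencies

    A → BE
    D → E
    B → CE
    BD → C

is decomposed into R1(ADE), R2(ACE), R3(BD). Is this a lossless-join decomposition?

Chase test. Columns are ABCDE; row i has aⱼ where attribute j ∈ Ri, else bᵢⱼ.
Initial tableau (one row per fragment):
  row 1: a1 b12 b13 a4 a5
  row 2: a1 b22 a3 b24 a5
  row 3: b31 a2 b33 a4 b35
Rows 1 and 2 agree on A; apply A→BE and equate their BE entries.
Rows 1 and 3 agree on D; apply D→E and equate their E entries.
Rows 1 and 2 agree on B; apply B→CE and equate their CE entries.
No row becomes fully distinguished — the join is lossy.

No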